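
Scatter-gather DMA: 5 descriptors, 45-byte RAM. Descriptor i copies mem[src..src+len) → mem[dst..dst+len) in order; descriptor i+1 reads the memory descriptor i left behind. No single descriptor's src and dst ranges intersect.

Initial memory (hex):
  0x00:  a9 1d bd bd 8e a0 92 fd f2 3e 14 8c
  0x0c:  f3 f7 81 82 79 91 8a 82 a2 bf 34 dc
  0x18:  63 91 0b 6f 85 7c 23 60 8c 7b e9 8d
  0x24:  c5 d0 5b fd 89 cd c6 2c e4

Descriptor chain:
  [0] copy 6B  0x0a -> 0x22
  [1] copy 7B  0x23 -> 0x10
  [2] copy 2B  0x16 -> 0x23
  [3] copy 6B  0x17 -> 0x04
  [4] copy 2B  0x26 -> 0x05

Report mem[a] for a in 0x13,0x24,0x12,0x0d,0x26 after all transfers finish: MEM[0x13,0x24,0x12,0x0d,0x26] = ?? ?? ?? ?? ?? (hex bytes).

D0: mem[0x22..0x27] <- [14 8c f3 f7 81 82]
D1: mem[0x10..0x16] <- [8c f3 f7 81 82 89 cd]
D2: mem[0x23..0x24] <- [cd dc]
D3: mem[0x04..0x09] <- [dc 63 91 0b 6f 85]
D4: mem[0x05..0x06] <- [81 82]
query mem[0x13]=0x81, mem[0x24]=0xdc, mem[0x12]=0xf7, mem[0x0d]=0xf7, mem[0x26]=0x81

MEM[0x13,0x24,0x12,0x0d,0x26] = 81 dc f7 f7 81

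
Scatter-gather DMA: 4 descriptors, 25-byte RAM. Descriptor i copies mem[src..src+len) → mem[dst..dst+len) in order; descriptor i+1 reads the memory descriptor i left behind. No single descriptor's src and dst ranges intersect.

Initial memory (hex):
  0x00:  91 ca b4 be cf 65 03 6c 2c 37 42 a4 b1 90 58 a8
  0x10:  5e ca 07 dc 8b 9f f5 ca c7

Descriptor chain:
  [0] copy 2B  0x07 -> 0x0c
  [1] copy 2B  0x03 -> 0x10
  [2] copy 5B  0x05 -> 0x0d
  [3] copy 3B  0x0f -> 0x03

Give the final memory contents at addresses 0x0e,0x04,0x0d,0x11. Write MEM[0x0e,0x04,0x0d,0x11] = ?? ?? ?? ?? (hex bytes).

MEM[0x0e,0x04,0x0d,0x11] = 03 2c 65 37

#0 dst[0x0c+2] := {0x6c,0x2c}
#1 dst[0x10+2] := {0xbe,0xcf}
#2 dst[0x0d+5] := {0x65,0x03,0x6c,0x2c,0x37}
#3 dst[0x03+3] := {0x6c,0x2c,0x37}
query mem[0x0e]=0x03, mem[0x04]=0x2c, mem[0x0d]=0x65, mem[0x11]=0x37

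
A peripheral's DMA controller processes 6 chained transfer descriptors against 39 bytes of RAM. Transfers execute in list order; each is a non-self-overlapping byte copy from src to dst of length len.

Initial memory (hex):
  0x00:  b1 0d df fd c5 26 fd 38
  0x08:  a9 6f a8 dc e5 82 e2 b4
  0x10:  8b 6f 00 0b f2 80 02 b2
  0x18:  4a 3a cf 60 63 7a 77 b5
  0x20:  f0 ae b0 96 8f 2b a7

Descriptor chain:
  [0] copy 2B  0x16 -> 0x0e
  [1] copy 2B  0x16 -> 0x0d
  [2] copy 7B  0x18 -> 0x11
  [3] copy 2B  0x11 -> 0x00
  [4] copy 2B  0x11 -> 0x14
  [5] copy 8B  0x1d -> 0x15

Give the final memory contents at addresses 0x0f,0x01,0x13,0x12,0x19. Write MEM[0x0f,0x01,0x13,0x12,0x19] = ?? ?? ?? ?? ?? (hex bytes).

  after D0: wrote 2B at 0x0e = 02b2
  after D1: wrote 2B at 0x0d = 02b2
  after D2: wrote 7B at 0x11 = 4a3acf60637a77
  after D3: wrote 2B at 0x00 = 4a3a
  after D4: wrote 2B at 0x14 = 4a3a
  after D5: wrote 8B at 0x15 = 7a77b5f0aeb0968f
query mem[0x0f]=0xb2, mem[0x01]=0x3a, mem[0x13]=0xcf, mem[0x12]=0x3a, mem[0x19]=0xae

MEM[0x0f,0x01,0x13,0x12,0x19] = b2 3a cf 3a ae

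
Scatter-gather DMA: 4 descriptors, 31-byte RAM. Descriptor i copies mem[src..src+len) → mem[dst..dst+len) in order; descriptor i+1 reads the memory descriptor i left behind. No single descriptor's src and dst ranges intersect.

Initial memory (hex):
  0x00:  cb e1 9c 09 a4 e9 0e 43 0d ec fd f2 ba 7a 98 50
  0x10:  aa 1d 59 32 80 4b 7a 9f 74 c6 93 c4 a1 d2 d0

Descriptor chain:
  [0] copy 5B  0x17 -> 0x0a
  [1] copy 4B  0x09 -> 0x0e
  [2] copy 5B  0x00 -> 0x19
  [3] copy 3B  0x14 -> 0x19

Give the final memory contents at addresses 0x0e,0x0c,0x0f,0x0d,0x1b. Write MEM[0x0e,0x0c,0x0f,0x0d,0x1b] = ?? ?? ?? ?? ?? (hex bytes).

D0: mem[0x0a..0x0e] <- [9f 74 c6 93 c4]
D1: mem[0x0e..0x11] <- [ec 9f 74 c6]
D2: mem[0x19..0x1d] <- [cb e1 9c 09 a4]
D3: mem[0x19..0x1b] <- [80 4b 7a]
query mem[0x0e]=0xec, mem[0x0c]=0xc6, mem[0x0f]=0x9f, mem[0x0d]=0x93, mem[0x1b]=0x7a

MEM[0x0e,0x0c,0x0f,0x0d,0x1b] = ec c6 9f 93 7a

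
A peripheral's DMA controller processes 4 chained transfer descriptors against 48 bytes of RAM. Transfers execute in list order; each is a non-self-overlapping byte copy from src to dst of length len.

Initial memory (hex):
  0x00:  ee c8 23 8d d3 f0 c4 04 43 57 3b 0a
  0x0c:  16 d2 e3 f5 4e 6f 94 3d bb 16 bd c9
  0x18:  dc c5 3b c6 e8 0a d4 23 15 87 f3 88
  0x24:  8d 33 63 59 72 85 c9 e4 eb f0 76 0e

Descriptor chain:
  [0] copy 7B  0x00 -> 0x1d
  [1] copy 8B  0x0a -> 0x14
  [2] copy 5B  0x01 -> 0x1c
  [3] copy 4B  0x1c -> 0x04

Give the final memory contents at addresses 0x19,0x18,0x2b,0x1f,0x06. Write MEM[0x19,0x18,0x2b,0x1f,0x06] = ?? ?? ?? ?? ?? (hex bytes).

D0: mem[0x1d..0x23] <- [ee c8 23 8d d3 f0 c4]
D1: mem[0x14..0x1b] <- [3b 0a 16 d2 e3 f5 4e 6f]
D2: mem[0x1c..0x20] <- [c8 23 8d d3 f0]
D3: mem[0x04..0x07] <- [c8 23 8d d3]
query mem[0x19]=0xf5, mem[0x18]=0xe3, mem[0x2b]=0xe4, mem[0x1f]=0xd3, mem[0x06]=0x8d

MEM[0x19,0x18,0x2b,0x1f,0x06] = f5 e3 e4 d3 8d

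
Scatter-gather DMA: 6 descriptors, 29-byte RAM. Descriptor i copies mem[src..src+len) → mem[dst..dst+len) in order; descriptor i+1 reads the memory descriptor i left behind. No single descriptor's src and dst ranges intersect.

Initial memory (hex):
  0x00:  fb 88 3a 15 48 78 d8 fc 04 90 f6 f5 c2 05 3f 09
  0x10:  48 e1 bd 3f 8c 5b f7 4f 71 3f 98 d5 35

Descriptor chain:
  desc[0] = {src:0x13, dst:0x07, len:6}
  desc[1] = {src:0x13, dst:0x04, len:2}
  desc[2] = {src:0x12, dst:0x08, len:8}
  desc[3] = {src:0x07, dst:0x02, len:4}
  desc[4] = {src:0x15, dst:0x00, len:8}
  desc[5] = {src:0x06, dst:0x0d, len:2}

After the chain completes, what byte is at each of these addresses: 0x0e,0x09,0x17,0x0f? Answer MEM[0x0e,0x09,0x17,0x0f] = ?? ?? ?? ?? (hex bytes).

MEM[0x0e,0x09,0x17,0x0f] = 35 3f 4f 3f

  after D0: wrote 6B at 0x07 = 3f8c5bf74f71
  after D1: wrote 2B at 0x04 = 3f8c
  after D2: wrote 8B at 0x08 = bd3f8c5bf74f713f
  after D3: wrote 4B at 0x02 = 3fbd3f8c
  after D4: wrote 8B at 0x00 = 5bf74f713f98d535
  after D5: wrote 2B at 0x0d = d535
query mem[0x0e]=0x35, mem[0x09]=0x3f, mem[0x17]=0x4f, mem[0x0f]=0x3f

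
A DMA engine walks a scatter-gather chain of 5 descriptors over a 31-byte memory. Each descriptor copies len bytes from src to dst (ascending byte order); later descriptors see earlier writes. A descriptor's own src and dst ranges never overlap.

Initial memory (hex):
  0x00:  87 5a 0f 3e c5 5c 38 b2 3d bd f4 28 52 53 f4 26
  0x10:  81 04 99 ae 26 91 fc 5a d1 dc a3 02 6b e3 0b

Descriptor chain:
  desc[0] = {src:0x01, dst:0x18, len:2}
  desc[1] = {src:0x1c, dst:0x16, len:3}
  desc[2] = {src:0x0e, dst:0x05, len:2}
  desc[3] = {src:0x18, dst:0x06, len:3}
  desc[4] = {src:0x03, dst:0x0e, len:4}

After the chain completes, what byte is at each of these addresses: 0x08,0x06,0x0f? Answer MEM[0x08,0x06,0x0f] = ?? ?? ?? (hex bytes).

[0] 0x01->0x18 len=2 : 5a 0f
[1] 0x1c->0x16 len=3 : 6b e3 0b
[2] 0x0e->0x05 len=2 : f4 26
[3] 0x18->0x06 len=3 : 0b 0f a3
[4] 0x03->0x0e len=4 : 3e c5 f4 0b
query mem[0x08]=0xa3, mem[0x06]=0x0b, mem[0x0f]=0xc5

MEM[0x08,0x06,0x0f] = a3 0b c5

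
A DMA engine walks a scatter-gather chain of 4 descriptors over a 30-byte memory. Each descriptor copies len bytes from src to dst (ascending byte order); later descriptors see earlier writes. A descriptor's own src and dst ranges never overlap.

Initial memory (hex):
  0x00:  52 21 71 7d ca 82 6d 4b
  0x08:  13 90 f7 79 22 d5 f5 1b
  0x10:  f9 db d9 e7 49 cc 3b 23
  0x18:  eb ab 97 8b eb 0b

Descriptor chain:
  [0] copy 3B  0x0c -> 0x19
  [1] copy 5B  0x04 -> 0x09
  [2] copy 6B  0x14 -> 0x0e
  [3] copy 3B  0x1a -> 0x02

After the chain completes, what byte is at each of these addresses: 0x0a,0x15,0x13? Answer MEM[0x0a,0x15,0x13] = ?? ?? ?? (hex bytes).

  after D0: wrote 3B at 0x19 = 22d5f5
  after D1: wrote 5B at 0x09 = ca826d4b13
  after D2: wrote 6B at 0x0e = 49cc3b23eb22
  after D3: wrote 3B at 0x02 = d5f5eb
query mem[0x0a]=0x82, mem[0x15]=0xcc, mem[0x13]=0x22

MEM[0x0a,0x15,0x13] = 82 cc 22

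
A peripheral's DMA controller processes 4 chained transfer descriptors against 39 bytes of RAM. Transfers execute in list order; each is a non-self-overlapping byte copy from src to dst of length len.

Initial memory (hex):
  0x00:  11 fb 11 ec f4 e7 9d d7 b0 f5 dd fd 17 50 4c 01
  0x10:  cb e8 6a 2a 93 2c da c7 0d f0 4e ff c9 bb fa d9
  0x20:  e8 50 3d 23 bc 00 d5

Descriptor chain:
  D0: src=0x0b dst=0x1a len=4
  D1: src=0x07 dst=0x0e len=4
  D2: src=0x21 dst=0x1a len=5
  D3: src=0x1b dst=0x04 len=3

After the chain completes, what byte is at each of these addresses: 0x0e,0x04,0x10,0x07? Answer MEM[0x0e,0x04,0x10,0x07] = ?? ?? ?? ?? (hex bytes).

MEM[0x0e,0x04,0x10,0x07] = d7 3d f5 d7

D0: mem[0x1a..0x1d] <- [fd 17 50 4c]
D1: mem[0x0e..0x11] <- [d7 b0 f5 dd]
D2: mem[0x1a..0x1e] <- [50 3d 23 bc 00]
D3: mem[0x04..0x06] <- [3d 23 bc]
query mem[0x0e]=0xd7, mem[0x04]=0x3d, mem[0x10]=0xf5, mem[0x07]=0xd7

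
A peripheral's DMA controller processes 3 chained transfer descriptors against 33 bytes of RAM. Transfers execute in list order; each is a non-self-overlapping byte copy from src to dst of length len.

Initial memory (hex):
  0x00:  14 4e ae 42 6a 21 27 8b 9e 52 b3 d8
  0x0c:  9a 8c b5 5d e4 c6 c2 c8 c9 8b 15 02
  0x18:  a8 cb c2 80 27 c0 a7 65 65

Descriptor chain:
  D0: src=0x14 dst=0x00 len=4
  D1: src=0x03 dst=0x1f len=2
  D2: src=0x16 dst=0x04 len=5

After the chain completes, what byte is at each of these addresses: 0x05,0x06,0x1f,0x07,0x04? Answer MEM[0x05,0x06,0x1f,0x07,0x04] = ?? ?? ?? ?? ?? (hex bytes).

MEM[0x05,0x06,0x1f,0x07,0x04] = 02 a8 02 cb 15

  after D0: wrote 4B at 0x00 = c98b1502
  after D1: wrote 2B at 0x1f = 026a
  after D2: wrote 5B at 0x04 = 1502a8cbc2
query mem[0x05]=0x02, mem[0x06]=0xa8, mem[0x1f]=0x02, mem[0x07]=0xcb, mem[0x04]=0x15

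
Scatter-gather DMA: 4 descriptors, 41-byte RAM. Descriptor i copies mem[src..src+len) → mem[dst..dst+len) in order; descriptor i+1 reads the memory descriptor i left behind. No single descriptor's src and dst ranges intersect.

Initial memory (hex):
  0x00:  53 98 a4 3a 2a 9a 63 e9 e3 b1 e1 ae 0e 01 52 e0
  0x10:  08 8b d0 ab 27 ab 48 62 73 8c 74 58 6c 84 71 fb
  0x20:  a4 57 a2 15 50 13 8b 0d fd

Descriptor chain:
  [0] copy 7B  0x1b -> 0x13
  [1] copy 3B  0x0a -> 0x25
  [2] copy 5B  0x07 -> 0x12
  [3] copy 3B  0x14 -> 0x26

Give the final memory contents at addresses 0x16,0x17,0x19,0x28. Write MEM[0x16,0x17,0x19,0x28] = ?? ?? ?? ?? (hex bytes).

MEM[0x16,0x17,0x19,0x28] = ae fb 57 ae

  after D0: wrote 7B at 0x13 = 586c8471fba457
  after D1: wrote 3B at 0x25 = e1ae0e
  after D2: wrote 5B at 0x12 = e9e3b1e1ae
  after D3: wrote 3B at 0x26 = b1e1ae
query mem[0x16]=0xae, mem[0x17]=0xfb, mem[0x19]=0x57, mem[0x28]=0xae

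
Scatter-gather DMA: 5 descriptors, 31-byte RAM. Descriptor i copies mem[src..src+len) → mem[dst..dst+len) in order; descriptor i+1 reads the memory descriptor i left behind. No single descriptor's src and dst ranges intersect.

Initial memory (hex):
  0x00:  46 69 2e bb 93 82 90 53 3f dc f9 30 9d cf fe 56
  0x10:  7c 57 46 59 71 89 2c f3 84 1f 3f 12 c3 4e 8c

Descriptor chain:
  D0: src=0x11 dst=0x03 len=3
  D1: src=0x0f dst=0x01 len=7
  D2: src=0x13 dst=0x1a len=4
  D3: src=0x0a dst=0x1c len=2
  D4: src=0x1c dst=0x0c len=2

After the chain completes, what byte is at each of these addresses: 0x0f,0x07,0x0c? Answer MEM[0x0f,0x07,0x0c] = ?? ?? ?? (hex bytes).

[0] 0x11->0x03 len=3 : 57 46 59
[1] 0x0f->0x01 len=7 : 56 7c 57 46 59 71 89
[2] 0x13->0x1a len=4 : 59 71 89 2c
[3] 0x0a->0x1c len=2 : f9 30
[4] 0x1c->0x0c len=2 : f9 30
query mem[0x0f]=0x56, mem[0x07]=0x89, mem[0x0c]=0xf9

MEM[0x0f,0x07,0x0c] = 56 89 f9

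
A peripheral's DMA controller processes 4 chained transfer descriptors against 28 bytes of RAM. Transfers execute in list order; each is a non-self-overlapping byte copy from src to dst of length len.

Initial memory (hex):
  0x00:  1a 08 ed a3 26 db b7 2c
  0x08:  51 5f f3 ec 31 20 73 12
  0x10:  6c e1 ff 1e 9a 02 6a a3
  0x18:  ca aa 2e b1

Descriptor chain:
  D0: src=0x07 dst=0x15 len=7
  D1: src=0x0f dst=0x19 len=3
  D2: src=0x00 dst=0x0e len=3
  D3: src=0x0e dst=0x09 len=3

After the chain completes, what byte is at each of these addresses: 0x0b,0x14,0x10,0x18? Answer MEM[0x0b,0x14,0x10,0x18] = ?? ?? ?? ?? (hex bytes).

MEM[0x0b,0x14,0x10,0x18] = ed 9a ed f3

[0] 0x07->0x15 len=7 : 2c 51 5f f3 ec 31 20
[1] 0x0f->0x19 len=3 : 12 6c e1
[2] 0x00->0x0e len=3 : 1a 08 ed
[3] 0x0e->0x09 len=3 : 1a 08 ed
query mem[0x0b]=0xed, mem[0x14]=0x9a, mem[0x10]=0xed, mem[0x18]=0xf3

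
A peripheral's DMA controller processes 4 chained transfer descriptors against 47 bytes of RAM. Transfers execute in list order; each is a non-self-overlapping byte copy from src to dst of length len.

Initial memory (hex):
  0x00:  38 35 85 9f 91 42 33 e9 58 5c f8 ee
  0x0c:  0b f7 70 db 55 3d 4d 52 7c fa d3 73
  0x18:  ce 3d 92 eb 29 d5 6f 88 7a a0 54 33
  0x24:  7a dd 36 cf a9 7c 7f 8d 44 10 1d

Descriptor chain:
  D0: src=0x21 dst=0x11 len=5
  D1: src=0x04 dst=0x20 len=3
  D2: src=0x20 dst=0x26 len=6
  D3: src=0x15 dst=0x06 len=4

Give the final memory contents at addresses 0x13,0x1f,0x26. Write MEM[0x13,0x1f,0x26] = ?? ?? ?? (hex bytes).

  after D0: wrote 5B at 0x11 = a054337add
  after D1: wrote 3B at 0x20 = 914233
  after D2: wrote 6B at 0x26 = 914233337add
  after D3: wrote 4B at 0x06 = ddd373ce
query mem[0x13]=0x33, mem[0x1f]=0x88, mem[0x26]=0x91

MEM[0x13,0x1f,0x26] = 33 88 91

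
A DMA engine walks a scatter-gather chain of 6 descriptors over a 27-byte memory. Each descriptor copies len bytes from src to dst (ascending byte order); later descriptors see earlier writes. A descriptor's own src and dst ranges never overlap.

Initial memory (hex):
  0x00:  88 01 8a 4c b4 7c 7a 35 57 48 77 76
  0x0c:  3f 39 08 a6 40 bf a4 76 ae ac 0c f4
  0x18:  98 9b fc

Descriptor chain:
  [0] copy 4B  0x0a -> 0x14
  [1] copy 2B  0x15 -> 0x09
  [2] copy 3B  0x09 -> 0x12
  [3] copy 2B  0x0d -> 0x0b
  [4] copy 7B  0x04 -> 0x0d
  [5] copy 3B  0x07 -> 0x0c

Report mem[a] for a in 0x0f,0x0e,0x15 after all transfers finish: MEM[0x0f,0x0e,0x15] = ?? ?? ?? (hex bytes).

D0: mem[0x14..0x17] <- [77 76 3f 39]
D1: mem[0x09..0x0a] <- [76 3f]
D2: mem[0x12..0x14] <- [76 3f 76]
D3: mem[0x0b..0x0c] <- [39 08]
D4: mem[0x0d..0x13] <- [b4 7c 7a 35 57 76 3f]
D5: mem[0x0c..0x0e] <- [35 57 76]
query mem[0x0f]=0x7a, mem[0x0e]=0x76, mem[0x15]=0x76

MEM[0x0f,0x0e,0x15] = 7a 76 76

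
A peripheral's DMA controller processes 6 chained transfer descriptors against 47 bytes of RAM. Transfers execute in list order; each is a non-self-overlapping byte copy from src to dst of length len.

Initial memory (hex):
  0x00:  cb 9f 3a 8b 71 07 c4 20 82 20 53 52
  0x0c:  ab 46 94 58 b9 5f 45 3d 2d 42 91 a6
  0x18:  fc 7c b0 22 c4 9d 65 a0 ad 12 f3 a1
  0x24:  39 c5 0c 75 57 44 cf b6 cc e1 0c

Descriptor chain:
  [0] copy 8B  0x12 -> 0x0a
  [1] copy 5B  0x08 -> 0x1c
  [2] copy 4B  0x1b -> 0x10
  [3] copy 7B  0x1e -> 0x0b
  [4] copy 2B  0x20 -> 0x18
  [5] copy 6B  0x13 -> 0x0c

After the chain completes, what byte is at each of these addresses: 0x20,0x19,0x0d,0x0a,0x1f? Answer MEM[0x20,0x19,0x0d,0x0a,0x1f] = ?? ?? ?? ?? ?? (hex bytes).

MEM[0x20,0x19,0x0d,0x0a,0x1f] = 2d 12 2d 45 3d

[0] 0x12->0x0a len=8 : 45 3d 2d 42 91 a6 fc 7c
[1] 0x08->0x1c len=5 : 82 20 45 3d 2d
[2] 0x1b->0x10 len=4 : 22 82 20 45
[3] 0x1e->0x0b len=7 : 45 3d 2d 12 f3 a1 39
[4] 0x20->0x18 len=2 : 2d 12
[5] 0x13->0x0c len=6 : 45 2d 42 91 a6 2d
query mem[0x20]=0x2d, mem[0x19]=0x12, mem[0x0d]=0x2d, mem[0x0a]=0x45, mem[0x1f]=0x3d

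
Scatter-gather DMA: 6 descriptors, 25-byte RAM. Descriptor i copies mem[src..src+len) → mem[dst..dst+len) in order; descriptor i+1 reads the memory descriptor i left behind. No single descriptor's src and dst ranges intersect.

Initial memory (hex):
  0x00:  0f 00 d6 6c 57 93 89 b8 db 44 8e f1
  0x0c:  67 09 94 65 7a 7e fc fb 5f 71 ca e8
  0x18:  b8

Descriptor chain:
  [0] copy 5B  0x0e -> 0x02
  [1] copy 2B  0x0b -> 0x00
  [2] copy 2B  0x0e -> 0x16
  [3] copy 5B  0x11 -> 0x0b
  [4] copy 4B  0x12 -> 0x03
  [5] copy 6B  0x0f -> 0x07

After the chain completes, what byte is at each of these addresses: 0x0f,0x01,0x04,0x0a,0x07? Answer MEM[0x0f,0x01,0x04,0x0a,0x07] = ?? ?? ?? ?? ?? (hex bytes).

#0 dst[0x02+5] := {0x94,0x65,0x7a,0x7e,0xfc}
#1 dst[0x00+2] := {0xf1,0x67}
#2 dst[0x16+2] := {0x94,0x65}
#3 dst[0x0b+5] := {0x7e,0xfc,0xfb,0x5f,0x71}
#4 dst[0x03+4] := {0xfc,0xfb,0x5f,0x71}
#5 dst[0x07+6] := {0x71,0x7a,0x7e,0xfc,0xfb,0x5f}
query mem[0x0f]=0x71, mem[0x01]=0x67, mem[0x04]=0xfb, mem[0x0a]=0xfc, mem[0x07]=0x71

MEM[0x0f,0x01,0x04,0x0a,0x07] = 71 67 fb fc 71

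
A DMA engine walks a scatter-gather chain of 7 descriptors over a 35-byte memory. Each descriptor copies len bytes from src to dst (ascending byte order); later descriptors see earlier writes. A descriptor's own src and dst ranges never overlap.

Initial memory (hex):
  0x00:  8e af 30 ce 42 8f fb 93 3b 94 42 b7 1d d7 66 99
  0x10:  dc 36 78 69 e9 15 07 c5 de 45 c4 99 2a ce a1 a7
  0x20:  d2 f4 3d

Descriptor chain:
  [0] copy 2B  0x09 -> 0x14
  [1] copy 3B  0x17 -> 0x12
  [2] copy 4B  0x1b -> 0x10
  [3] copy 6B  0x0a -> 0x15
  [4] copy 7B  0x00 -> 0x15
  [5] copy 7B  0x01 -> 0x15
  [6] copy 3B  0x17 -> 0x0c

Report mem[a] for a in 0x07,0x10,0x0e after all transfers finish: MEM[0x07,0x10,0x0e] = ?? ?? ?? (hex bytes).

MEM[0x07,0x10,0x0e] = 93 99 8f

  after D0: wrote 2B at 0x14 = 9442
  after D1: wrote 3B at 0x12 = c5de45
  after D2: wrote 4B at 0x10 = 992acea1
  after D3: wrote 6B at 0x15 = 42b71dd76699
  after D4: wrote 7B at 0x15 = 8eaf30ce428ffb
  after D5: wrote 7B at 0x15 = af30ce428ffb93
  after D6: wrote 3B at 0x0c = ce428f
query mem[0x07]=0x93, mem[0x10]=0x99, mem[0x0e]=0x8f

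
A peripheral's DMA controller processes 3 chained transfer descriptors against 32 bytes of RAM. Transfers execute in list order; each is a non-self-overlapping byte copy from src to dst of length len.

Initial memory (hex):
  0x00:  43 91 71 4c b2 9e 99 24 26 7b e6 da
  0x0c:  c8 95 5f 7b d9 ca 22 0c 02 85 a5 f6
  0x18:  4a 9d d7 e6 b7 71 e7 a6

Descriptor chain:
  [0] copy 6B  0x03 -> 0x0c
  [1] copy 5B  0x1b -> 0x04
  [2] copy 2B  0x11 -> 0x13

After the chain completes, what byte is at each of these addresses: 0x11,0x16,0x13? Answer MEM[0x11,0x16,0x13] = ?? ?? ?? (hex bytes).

MEM[0x11,0x16,0x13] = 26 a5 26

[0] 0x03->0x0c len=6 : 4c b2 9e 99 24 26
[1] 0x1b->0x04 len=5 : e6 b7 71 e7 a6
[2] 0x11->0x13 len=2 : 26 22
query mem[0x11]=0x26, mem[0x16]=0xa5, mem[0x13]=0x26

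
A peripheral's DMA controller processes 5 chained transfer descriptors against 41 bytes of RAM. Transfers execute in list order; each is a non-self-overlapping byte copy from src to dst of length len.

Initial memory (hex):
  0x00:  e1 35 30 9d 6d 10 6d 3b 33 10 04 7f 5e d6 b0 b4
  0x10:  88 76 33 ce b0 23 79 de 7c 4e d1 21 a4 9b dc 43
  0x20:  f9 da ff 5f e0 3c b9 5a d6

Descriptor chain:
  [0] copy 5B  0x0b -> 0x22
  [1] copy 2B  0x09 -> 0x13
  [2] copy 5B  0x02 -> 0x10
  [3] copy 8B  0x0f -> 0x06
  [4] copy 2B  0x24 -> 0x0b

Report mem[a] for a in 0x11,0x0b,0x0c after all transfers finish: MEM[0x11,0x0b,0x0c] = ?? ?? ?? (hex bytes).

#0 dst[0x22+5] := {0x7f,0x5e,0xd6,0xb0,0xb4}
#1 dst[0x13+2] := {0x10,0x04}
#2 dst[0x10+5] := {0x30,0x9d,0x6d,0x10,0x6d}
#3 dst[0x06+8] := {0xb4,0x30,0x9d,0x6d,0x10,0x6d,0x23,0x79}
#4 dst[0x0b+2] := {0xd6,0xb0}
query mem[0x11]=0x9d, mem[0x0b]=0xd6, mem[0x0c]=0xb0

MEM[0x11,0x0b,0x0c] = 9d d6 b0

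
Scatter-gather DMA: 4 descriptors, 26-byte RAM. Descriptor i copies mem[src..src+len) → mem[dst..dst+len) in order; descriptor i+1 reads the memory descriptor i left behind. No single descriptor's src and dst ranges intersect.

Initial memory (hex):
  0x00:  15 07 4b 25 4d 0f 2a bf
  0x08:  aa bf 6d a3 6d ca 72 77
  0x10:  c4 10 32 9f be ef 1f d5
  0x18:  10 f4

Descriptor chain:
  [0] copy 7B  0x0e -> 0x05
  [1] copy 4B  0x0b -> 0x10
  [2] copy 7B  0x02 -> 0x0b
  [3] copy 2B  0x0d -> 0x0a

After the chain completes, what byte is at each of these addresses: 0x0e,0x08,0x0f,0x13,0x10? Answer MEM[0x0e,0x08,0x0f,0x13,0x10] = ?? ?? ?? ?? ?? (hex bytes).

MEM[0x0e,0x08,0x0f,0x13,0x10] = 72 10 77 72 c4

#0 dst[0x05+7] := {0x72,0x77,0xc4,0x10,0x32,0x9f,0xbe}
#1 dst[0x10+4] := {0xbe,0x6d,0xca,0x72}
#2 dst[0x0b+7] := {0x4b,0x25,0x4d,0x72,0x77,0xc4,0x10}
#3 dst[0x0a+2] := {0x4d,0x72}
query mem[0x0e]=0x72, mem[0x08]=0x10, mem[0x0f]=0x77, mem[0x13]=0x72, mem[0x10]=0xc4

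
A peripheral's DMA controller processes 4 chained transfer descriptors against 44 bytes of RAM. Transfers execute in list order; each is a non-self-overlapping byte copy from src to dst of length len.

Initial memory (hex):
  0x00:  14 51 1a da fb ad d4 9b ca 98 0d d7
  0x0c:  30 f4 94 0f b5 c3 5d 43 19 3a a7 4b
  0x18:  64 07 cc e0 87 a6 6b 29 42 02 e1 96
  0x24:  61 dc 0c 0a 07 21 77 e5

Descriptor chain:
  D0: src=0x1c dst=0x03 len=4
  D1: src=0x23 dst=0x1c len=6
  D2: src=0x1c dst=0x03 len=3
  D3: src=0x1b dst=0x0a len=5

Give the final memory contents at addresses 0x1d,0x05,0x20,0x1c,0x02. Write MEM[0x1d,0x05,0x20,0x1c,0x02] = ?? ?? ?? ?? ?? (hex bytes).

#0 dst[0x03+4] := {0x87,0xa6,0x6b,0x29}
#1 dst[0x1c+6] := {0x96,0x61,0xdc,0x0c,0x0a,0x07}
#2 dst[0x03+3] := {0x96,0x61,0xdc}
#3 dst[0x0a+5] := {0xe0,0x96,0x61,0xdc,0x0c}
query mem[0x1d]=0x61, mem[0x05]=0xdc, mem[0x20]=0x0a, mem[0x1c]=0x96, mem[0x02]=0x1a

MEM[0x1d,0x05,0x20,0x1c,0x02] = 61 dc 0a 96 1a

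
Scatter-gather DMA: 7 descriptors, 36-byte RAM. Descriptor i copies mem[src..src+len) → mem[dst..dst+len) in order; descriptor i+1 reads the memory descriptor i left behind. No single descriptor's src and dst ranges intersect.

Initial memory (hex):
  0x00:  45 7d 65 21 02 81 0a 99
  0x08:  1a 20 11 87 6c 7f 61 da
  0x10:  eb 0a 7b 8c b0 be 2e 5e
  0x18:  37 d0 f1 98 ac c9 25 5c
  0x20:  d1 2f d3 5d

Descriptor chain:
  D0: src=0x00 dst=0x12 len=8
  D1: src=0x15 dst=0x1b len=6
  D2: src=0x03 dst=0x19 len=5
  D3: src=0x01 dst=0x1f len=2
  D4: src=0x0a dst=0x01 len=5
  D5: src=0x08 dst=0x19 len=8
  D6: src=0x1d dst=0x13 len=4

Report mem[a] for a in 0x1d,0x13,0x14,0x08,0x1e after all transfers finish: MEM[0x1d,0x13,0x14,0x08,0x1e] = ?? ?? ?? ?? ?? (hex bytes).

[0] 0x00->0x12 len=8 : 45 7d 65 21 02 81 0a 99
[1] 0x15->0x1b len=6 : 21 02 81 0a 99 f1
[2] 0x03->0x19 len=5 : 21 02 81 0a 99
[3] 0x01->0x1f len=2 : 7d 65
[4] 0x0a->0x01 len=5 : 11 87 6c 7f 61
[5] 0x08->0x19 len=8 : 1a 20 11 87 6c 7f 61 da
[6] 0x1d->0x13 len=4 : 6c 7f 61 da
query mem[0x1d]=0x6c, mem[0x13]=0x6c, mem[0x14]=0x7f, mem[0x08]=0x1a, mem[0x1e]=0x7f

MEM[0x1d,0x13,0x14,0x08,0x1e] = 6c 6c 7f 1a 7f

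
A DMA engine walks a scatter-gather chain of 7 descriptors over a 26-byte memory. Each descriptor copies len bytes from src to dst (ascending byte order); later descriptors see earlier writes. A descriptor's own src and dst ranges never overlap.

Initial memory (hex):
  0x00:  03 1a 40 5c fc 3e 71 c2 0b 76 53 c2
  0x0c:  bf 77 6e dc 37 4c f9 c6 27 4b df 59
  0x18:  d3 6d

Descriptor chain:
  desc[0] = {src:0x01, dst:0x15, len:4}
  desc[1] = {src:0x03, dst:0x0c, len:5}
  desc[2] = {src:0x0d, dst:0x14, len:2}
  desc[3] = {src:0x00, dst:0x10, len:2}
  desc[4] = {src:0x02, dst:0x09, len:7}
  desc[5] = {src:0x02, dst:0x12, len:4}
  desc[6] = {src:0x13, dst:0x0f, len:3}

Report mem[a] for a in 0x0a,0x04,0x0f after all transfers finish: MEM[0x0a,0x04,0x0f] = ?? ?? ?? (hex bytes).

  after D0: wrote 4B at 0x15 = 1a405cfc
  after D1: wrote 5B at 0x0c = 5cfc3e71c2
  after D2: wrote 2B at 0x14 = fc3e
  after D3: wrote 2B at 0x10 = 031a
  after D4: wrote 7B at 0x09 = 405cfc3e71c20b
  after D5: wrote 4B at 0x12 = 405cfc3e
  after D6: wrote 3B at 0x0f = 5cfc3e
query mem[0x0a]=0x5c, mem[0x04]=0xfc, mem[0x0f]=0x5c

MEM[0x0a,0x04,0x0f] = 5c fc 5c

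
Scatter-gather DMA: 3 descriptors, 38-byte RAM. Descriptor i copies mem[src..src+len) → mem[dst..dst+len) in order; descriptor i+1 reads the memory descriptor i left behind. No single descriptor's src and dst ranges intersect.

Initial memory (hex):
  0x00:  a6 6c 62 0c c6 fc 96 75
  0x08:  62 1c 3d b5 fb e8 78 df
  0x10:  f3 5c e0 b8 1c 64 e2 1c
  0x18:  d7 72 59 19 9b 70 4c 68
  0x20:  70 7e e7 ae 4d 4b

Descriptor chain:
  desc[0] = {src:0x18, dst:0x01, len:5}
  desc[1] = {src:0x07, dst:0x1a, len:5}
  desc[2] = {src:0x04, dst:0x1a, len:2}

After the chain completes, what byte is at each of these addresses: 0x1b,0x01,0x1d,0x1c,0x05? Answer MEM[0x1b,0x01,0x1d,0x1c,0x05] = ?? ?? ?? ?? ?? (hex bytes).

MEM[0x1b,0x01,0x1d,0x1c,0x05] = 9b d7 3d 1c 9b

D0: mem[0x01..0x05] <- [d7 72 59 19 9b]
D1: mem[0x1a..0x1e] <- [75 62 1c 3d b5]
D2: mem[0x1a..0x1b] <- [19 9b]
query mem[0x1b]=0x9b, mem[0x01]=0xd7, mem[0x1d]=0x3d, mem[0x1c]=0x1c, mem[0x05]=0x9b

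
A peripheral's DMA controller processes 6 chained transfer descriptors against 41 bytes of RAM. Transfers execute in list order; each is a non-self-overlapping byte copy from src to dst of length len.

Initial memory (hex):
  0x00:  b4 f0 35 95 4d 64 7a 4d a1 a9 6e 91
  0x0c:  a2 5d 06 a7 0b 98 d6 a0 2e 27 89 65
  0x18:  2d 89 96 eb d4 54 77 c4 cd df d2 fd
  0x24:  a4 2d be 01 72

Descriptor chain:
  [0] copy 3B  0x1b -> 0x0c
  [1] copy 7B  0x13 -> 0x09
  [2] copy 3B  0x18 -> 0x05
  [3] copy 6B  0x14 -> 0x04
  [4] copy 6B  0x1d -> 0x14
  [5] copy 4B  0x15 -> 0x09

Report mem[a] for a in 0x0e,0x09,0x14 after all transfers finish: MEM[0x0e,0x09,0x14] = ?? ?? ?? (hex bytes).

MEM[0x0e,0x09,0x14] = 2d 77 54

  after D0: wrote 3B at 0x0c = ebd454
  after D1: wrote 7B at 0x09 = a02e2789652d89
  after D2: wrote 3B at 0x05 = 2d8996
  after D3: wrote 6B at 0x04 = 2e2789652d89
  after D4: wrote 6B at 0x14 = 5477c4cddfd2
  after D5: wrote 4B at 0x09 = 77c4cddf
query mem[0x0e]=0x2d, mem[0x09]=0x77, mem[0x14]=0x54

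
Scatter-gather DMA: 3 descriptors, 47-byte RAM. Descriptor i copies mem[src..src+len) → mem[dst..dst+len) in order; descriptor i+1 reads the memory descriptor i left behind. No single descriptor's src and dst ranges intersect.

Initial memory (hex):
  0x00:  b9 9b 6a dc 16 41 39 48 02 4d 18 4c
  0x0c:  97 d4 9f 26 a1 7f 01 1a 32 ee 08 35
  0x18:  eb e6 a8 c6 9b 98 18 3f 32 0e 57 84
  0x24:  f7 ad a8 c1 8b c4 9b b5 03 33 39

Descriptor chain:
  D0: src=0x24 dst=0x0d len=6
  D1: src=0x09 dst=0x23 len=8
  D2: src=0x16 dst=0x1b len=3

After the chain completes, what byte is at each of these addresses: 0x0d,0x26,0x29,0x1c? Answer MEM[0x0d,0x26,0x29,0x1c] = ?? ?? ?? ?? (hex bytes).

MEM[0x0d,0x26,0x29,0x1c] = f7 97 a8 35

  after D0: wrote 6B at 0x0d = f7ada8c18bc4
  after D1: wrote 8B at 0x23 = 4d184c97f7ada8c1
  after D2: wrote 3B at 0x1b = 0835eb
query mem[0x0d]=0xf7, mem[0x26]=0x97, mem[0x29]=0xa8, mem[0x1c]=0x35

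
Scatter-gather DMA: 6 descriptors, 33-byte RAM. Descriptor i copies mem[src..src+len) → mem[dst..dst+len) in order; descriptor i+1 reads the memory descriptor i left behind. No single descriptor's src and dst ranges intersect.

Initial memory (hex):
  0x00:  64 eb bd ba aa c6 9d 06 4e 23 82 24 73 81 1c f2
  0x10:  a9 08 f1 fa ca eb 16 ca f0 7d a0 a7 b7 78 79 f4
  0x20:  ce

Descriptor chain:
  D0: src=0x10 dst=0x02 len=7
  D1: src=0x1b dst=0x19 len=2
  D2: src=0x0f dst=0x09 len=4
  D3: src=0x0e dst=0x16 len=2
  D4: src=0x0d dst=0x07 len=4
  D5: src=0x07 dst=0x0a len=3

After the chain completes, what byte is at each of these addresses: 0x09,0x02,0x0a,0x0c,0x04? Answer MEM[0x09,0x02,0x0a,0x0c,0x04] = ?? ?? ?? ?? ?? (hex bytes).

[0] 0x10->0x02 len=7 : a9 08 f1 fa ca eb 16
[1] 0x1b->0x19 len=2 : a7 b7
[2] 0x0f->0x09 len=4 : f2 a9 08 f1
[3] 0x0e->0x16 len=2 : 1c f2
[4] 0x0d->0x07 len=4 : 81 1c f2 a9
[5] 0x07->0x0a len=3 : 81 1c f2
query mem[0x09]=0xf2, mem[0x02]=0xa9, mem[0x0a]=0x81, mem[0x0c]=0xf2, mem[0x04]=0xf1

MEM[0x09,0x02,0x0a,0x0c,0x04] = f2 a9 81 f2 f1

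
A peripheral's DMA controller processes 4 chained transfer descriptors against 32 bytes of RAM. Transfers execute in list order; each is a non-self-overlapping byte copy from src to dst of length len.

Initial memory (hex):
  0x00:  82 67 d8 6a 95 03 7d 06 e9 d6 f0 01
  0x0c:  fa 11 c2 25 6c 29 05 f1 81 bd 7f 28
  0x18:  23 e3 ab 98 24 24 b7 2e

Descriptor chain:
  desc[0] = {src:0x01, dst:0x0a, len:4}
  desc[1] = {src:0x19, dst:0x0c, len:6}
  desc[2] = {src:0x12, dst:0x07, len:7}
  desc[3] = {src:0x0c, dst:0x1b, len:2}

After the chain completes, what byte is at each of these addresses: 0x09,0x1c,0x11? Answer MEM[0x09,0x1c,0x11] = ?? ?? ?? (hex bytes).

MEM[0x09,0x1c,0x11] = 81 23 b7

D0: mem[0x0a..0x0d] <- [67 d8 6a 95]
D1: mem[0x0c..0x11] <- [e3 ab 98 24 24 b7]
D2: mem[0x07..0x0d] <- [05 f1 81 bd 7f 28 23]
D3: mem[0x1b..0x1c] <- [28 23]
query mem[0x09]=0x81, mem[0x1c]=0x23, mem[0x11]=0xb7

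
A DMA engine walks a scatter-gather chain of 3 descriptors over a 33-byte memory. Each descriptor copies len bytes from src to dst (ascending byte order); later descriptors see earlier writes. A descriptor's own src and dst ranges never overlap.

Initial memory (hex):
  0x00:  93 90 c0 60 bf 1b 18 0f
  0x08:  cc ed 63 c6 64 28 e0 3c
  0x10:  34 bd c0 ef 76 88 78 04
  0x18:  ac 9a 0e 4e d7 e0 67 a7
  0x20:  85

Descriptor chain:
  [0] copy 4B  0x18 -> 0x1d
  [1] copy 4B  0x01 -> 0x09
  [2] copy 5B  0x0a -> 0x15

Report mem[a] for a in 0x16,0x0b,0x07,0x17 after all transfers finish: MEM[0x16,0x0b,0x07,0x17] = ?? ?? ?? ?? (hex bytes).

#0 dst[0x1d+4] := {0xac,0x9a,0x0e,0x4e}
#1 dst[0x09+4] := {0x90,0xc0,0x60,0xbf}
#2 dst[0x15+5] := {0xc0,0x60,0xbf,0x28,0xe0}
query mem[0x16]=0x60, mem[0x0b]=0x60, mem[0x07]=0x0f, mem[0x17]=0xbf

MEM[0x16,0x0b,0x07,0x17] = 60 60 0f bf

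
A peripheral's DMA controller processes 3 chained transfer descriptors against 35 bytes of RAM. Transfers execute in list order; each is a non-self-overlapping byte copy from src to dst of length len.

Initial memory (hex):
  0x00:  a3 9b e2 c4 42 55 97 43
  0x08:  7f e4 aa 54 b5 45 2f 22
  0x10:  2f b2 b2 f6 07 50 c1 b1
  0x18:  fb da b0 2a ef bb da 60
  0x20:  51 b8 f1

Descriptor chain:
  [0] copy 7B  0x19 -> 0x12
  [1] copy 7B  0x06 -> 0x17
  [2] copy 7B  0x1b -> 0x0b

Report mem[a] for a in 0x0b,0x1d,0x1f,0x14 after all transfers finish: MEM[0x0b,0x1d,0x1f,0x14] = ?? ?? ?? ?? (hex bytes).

D0: mem[0x12..0x18] <- [da b0 2a ef bb da 60]
D1: mem[0x17..0x1d] <- [97 43 7f e4 aa 54 b5]
D2: mem[0x0b..0x11] <- [aa 54 b5 da 60 51 b8]
query mem[0x0b]=0xaa, mem[0x1d]=0xb5, mem[0x1f]=0x60, mem[0x14]=0x2a

MEM[0x0b,0x1d,0x1f,0x14] = aa b5 60 2a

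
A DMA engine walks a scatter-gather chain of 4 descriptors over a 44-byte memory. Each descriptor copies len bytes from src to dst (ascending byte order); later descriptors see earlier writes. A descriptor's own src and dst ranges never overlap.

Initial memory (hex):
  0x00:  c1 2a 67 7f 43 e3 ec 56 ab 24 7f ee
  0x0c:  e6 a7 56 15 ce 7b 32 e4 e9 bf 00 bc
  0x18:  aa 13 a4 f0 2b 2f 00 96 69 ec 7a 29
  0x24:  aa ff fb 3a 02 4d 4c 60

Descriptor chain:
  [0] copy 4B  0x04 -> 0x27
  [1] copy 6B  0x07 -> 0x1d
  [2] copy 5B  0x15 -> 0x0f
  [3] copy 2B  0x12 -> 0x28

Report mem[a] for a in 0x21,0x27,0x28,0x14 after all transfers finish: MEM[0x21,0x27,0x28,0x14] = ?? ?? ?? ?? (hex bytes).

MEM[0x21,0x27,0x28,0x14] = ee 43 aa e9

[0] 0x04->0x27 len=4 : 43 e3 ec 56
[1] 0x07->0x1d len=6 : 56 ab 24 7f ee e6
[2] 0x15->0x0f len=5 : bf 00 bc aa 13
[3] 0x12->0x28 len=2 : aa 13
query mem[0x21]=0xee, mem[0x27]=0x43, mem[0x28]=0xaa, mem[0x14]=0xe9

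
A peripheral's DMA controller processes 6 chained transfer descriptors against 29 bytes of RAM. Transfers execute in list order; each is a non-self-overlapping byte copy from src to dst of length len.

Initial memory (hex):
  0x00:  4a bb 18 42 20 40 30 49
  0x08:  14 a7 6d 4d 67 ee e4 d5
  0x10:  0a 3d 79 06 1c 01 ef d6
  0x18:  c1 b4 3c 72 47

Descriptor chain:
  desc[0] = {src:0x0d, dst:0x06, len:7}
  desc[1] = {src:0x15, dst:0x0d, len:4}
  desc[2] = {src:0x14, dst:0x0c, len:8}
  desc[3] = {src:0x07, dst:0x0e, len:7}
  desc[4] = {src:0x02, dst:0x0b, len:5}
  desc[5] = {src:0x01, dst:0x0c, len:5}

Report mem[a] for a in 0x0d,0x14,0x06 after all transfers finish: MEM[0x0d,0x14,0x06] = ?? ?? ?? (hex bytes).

MEM[0x0d,0x14,0x06] = 18 01 ee

[0] 0x0d->0x06 len=7 : ee e4 d5 0a 3d 79 06
[1] 0x15->0x0d len=4 : 01 ef d6 c1
[2] 0x14->0x0c len=8 : 1c 01 ef d6 c1 b4 3c 72
[3] 0x07->0x0e len=7 : e4 d5 0a 3d 79 1c 01
[4] 0x02->0x0b len=5 : 18 42 20 40 ee
[5] 0x01->0x0c len=5 : bb 18 42 20 40
query mem[0x0d]=0x18, mem[0x14]=0x01, mem[0x06]=0xee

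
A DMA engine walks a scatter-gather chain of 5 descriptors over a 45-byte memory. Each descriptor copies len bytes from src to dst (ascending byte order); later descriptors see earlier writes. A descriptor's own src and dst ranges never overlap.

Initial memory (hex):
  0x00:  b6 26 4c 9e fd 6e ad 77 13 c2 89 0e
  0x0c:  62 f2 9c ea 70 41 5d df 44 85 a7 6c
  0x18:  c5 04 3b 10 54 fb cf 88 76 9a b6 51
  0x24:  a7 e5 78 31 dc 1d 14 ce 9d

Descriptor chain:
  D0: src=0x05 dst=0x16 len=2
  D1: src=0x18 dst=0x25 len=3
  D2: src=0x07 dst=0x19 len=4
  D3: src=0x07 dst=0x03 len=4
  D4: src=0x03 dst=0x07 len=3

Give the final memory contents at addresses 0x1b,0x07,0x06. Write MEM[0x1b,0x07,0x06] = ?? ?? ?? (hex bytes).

MEM[0x1b,0x07,0x06] = c2 77 89

#0 dst[0x16+2] := {0x6e,0xad}
#1 dst[0x25+3] := {0xc5,0x04,0x3b}
#2 dst[0x19+4] := {0x77,0x13,0xc2,0x89}
#3 dst[0x03+4] := {0x77,0x13,0xc2,0x89}
#4 dst[0x07+3] := {0x77,0x13,0xc2}
query mem[0x1b]=0xc2, mem[0x07]=0x77, mem[0x06]=0x89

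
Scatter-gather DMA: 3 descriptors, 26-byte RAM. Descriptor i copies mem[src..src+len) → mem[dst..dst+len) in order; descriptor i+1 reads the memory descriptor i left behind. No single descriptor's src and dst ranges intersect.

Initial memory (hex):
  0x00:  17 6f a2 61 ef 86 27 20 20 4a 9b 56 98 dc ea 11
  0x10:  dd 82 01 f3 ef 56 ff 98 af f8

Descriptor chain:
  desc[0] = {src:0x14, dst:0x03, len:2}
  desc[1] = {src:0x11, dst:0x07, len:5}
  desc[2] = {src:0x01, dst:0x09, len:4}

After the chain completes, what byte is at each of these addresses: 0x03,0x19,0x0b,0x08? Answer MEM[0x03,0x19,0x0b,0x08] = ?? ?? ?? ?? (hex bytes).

#0 dst[0x03+2] := {0xef,0x56}
#1 dst[0x07+5] := {0x82,0x01,0xf3,0xef,0x56}
#2 dst[0x09+4] := {0x6f,0xa2,0xef,0x56}
query mem[0x03]=0xef, mem[0x19]=0xf8, mem[0x0b]=0xef, mem[0x08]=0x01

MEM[0x03,0x19,0x0b,0x08] = ef f8 ef 01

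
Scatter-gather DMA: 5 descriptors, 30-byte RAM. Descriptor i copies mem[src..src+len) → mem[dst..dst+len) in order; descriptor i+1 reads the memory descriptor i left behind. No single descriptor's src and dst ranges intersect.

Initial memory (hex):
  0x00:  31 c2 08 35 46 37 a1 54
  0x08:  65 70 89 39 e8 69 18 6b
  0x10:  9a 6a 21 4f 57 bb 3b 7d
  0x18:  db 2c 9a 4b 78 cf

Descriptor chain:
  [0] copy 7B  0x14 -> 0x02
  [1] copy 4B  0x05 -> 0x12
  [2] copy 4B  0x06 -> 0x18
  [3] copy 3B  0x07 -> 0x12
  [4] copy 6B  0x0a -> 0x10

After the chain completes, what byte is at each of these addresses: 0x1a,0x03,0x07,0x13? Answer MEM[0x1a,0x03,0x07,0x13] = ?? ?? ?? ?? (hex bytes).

#0 dst[0x02+7] := {0x57,0xbb,0x3b,0x7d,0xdb,0x2c,0x9a}
#1 dst[0x12+4] := {0x7d,0xdb,0x2c,0x9a}
#2 dst[0x18+4] := {0xdb,0x2c,0x9a,0x70}
#3 dst[0x12+3] := {0x2c,0x9a,0x70}
#4 dst[0x10+6] := {0x89,0x39,0xe8,0x69,0x18,0x6b}
query mem[0x1a]=0x9a, mem[0x03]=0xbb, mem[0x07]=0x2c, mem[0x13]=0x69

MEM[0x1a,0x03,0x07,0x13] = 9a bb 2c 69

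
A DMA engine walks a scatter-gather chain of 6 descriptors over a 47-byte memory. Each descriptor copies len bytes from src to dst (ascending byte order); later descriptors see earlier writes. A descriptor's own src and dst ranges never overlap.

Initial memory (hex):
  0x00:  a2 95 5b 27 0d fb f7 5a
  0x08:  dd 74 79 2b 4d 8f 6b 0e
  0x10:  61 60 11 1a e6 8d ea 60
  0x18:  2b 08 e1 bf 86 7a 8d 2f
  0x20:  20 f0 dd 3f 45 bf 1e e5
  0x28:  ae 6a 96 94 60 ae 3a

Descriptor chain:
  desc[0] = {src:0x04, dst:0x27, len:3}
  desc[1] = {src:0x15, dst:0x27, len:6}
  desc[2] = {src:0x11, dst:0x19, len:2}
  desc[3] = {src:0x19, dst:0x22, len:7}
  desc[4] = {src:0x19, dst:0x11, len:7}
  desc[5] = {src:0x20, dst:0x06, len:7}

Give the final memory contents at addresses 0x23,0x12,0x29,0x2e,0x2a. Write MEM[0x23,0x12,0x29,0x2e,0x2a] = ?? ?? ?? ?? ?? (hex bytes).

  after D0: wrote 3B at 0x27 = 0dfbf7
  after D1: wrote 6B at 0x27 = 8dea602b08e1
  after D2: wrote 2B at 0x19 = 6011
  after D3: wrote 7B at 0x22 = 6011bf867a8d2f
  after D4: wrote 7B at 0x11 = 6011bf867a8d2f
  after D5: wrote 7B at 0x06 = 20f06011bf867a
query mem[0x23]=0x11, mem[0x12]=0x11, mem[0x29]=0x60, mem[0x2e]=0x3a, mem[0x2a]=0x2b

MEM[0x23,0x12,0x29,0x2e,0x2a] = 11 11 60 3a 2b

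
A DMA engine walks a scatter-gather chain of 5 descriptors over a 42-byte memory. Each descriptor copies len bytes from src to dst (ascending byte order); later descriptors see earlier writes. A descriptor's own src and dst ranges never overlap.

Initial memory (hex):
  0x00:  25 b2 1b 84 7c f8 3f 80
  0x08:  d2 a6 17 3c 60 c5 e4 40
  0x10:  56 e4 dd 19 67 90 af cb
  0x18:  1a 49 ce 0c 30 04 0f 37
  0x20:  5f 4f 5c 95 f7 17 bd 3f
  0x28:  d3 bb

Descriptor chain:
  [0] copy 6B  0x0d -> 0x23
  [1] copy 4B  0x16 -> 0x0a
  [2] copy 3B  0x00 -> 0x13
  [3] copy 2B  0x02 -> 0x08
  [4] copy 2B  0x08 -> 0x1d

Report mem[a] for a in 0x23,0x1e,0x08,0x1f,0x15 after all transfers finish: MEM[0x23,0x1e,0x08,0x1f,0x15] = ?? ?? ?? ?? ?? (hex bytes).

#0 dst[0x23+6] := {0xc5,0xe4,0x40,0x56,0xe4,0xdd}
#1 dst[0x0a+4] := {0xaf,0xcb,0x1a,0x49}
#2 dst[0x13+3] := {0x25,0xb2,0x1b}
#3 dst[0x08+2] := {0x1b,0x84}
#4 dst[0x1d+2] := {0x1b,0x84}
query mem[0x23]=0xc5, mem[0x1e]=0x84, mem[0x08]=0x1b, mem[0x1f]=0x37, mem[0x15]=0x1b

MEM[0x23,0x1e,0x08,0x1f,0x15] = c5 84 1b 37 1b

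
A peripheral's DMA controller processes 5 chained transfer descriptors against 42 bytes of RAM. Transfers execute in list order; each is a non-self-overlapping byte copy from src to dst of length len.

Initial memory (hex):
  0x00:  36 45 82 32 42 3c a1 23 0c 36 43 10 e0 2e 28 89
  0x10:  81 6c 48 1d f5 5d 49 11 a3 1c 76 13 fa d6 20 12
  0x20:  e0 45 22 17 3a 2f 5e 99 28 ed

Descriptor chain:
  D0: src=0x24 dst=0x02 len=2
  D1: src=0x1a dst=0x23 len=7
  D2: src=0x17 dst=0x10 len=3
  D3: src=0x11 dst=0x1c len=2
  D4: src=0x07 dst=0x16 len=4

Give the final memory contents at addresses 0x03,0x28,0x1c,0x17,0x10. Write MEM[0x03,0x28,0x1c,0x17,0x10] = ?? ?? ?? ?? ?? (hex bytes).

MEM[0x03,0x28,0x1c,0x17,0x10] = 2f 12 a3 0c 11

[0] 0x24->0x02 len=2 : 3a 2f
[1] 0x1a->0x23 len=7 : 76 13 fa d6 20 12 e0
[2] 0x17->0x10 len=3 : 11 a3 1c
[3] 0x11->0x1c len=2 : a3 1c
[4] 0x07->0x16 len=4 : 23 0c 36 43
query mem[0x03]=0x2f, mem[0x28]=0x12, mem[0x1c]=0xa3, mem[0x17]=0x0c, mem[0x10]=0x11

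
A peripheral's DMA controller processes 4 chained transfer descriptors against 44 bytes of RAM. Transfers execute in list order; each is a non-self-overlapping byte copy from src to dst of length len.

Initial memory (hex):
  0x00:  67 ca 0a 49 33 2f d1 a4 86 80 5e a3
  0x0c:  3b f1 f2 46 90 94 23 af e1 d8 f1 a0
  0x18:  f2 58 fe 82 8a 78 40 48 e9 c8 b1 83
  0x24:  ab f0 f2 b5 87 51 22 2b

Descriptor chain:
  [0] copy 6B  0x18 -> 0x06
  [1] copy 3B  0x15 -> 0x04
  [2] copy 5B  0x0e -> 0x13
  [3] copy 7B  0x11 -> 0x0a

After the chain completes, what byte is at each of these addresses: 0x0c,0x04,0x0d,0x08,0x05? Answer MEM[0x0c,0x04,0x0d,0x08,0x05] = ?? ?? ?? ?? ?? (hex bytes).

MEM[0x0c,0x04,0x0d,0x08,0x05] = f2 d8 46 fe f1

D0: mem[0x06..0x0b] <- [f2 58 fe 82 8a 78]
D1: mem[0x04..0x06] <- [d8 f1 a0]
D2: mem[0x13..0x17] <- [f2 46 90 94 23]
D3: mem[0x0a..0x10] <- [94 23 f2 46 90 94 23]
query mem[0x0c]=0xf2, mem[0x04]=0xd8, mem[0x0d]=0x46, mem[0x08]=0xfe, mem[0x05]=0xf1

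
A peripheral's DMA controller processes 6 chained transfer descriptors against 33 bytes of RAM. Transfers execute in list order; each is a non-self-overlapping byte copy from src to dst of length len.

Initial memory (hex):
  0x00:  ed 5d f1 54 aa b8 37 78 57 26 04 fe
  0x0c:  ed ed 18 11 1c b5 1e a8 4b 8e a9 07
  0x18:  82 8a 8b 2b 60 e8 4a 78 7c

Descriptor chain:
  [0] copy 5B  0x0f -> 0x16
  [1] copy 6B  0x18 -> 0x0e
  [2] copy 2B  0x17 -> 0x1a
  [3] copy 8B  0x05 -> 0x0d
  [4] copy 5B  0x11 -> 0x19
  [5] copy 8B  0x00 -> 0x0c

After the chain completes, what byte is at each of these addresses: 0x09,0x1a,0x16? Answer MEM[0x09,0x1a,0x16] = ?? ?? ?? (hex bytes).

#0 dst[0x16+5] := {0x11,0x1c,0xb5,0x1e,0xa8}
#1 dst[0x0e+6] := {0xb5,0x1e,0xa8,0x2b,0x60,0xe8}
#2 dst[0x1a+2] := {0x1c,0xb5}
#3 dst[0x0d+8] := {0xb8,0x37,0x78,0x57,0x26,0x04,0xfe,0xed}
#4 dst[0x19+5] := {0x26,0x04,0xfe,0xed,0x8e}
#5 dst[0x0c+8] := {0xed,0x5d,0xf1,0x54,0xaa,0xb8,0x37,0x78}
query mem[0x09]=0x26, mem[0x1a]=0x04, mem[0x16]=0x11

MEM[0x09,0x1a,0x16] = 26 04 11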